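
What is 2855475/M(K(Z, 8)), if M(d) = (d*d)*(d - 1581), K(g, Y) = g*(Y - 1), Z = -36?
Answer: -6475/263952 ≈ -0.024531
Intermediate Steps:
K(g, Y) = g*(-1 + Y)
M(d) = d²*(-1581 + d)
2855475/M(K(Z, 8)) = 2855475/(((-36*(-1 + 8))²*(-1581 - 36*(-1 + 8)))) = 2855475/(((-36*7)²*(-1581 - 36*7))) = 2855475/(((-252)²*(-1581 - 252))) = 2855475/((63504*(-1833))) = 2855475/(-116402832) = 2855475*(-1/116402832) = -6475/263952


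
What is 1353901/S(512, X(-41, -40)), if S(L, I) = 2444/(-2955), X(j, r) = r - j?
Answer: -4000777455/2444 ≈ -1.6370e+6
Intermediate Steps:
S(L, I) = -2444/2955 (S(L, I) = 2444*(-1/2955) = -2444/2955)
1353901/S(512, X(-41, -40)) = 1353901/(-2444/2955) = 1353901*(-2955/2444) = -4000777455/2444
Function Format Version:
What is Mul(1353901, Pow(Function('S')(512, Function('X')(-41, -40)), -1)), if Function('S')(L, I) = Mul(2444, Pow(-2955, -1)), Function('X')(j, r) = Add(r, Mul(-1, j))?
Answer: Rational(-4000777455, 2444) ≈ -1.6370e+6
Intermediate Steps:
Function('S')(L, I) = Rational(-2444, 2955) (Function('S')(L, I) = Mul(2444, Rational(-1, 2955)) = Rational(-2444, 2955))
Mul(1353901, Pow(Function('S')(512, Function('X')(-41, -40)), -1)) = Mul(1353901, Pow(Rational(-2444, 2955), -1)) = Mul(1353901, Rational(-2955, 2444)) = Rational(-4000777455, 2444)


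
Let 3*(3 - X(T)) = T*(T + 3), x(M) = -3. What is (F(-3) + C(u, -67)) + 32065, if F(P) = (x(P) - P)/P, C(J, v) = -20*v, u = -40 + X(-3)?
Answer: 33405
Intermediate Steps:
X(T) = 3 - T*(3 + T)/3 (X(T) = 3 - T*(T + 3)/3 = 3 - T*(3 + T)/3)
u = -37 (u = -40 + (3 - 1*(-3) - 1/3*(-3)**2) = -40 + (3 + 3 - 1/3*9) = -40 + (3 + 3 - 3) = -40 + 3 = -37)
F(P) = (-3 - P)/P
(F(-3) + C(u, -67)) + 32065 = ((-3 - 1*(-3))/(-3) - 20*(-67)) + 32065 = (-(-3 + 3)/3 + 1340) + 32065 = (-1/3*0 + 1340) + 32065 = (0 + 1340) + 32065 = 1340 + 32065 = 33405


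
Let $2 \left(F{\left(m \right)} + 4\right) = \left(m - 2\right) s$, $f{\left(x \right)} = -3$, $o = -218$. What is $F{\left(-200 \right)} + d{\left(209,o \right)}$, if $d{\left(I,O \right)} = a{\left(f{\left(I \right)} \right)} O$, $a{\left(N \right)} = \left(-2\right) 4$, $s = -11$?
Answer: $2851$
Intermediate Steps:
$a{\left(N \right)} = -8$
$d{\left(I,O \right)} = - 8 O$
$F{\left(m \right)} = 7 - \frac{11 m}{2}$ ($F{\left(m \right)} = -4 + \frac{\left(m - 2\right) \left(-11\right)}{2} = -4 + \frac{\left(-2 + m\right) \left(-11\right)}{2} = -4 + \frac{22 - 11 m}{2} = -4 - \left(-11 + \frac{11 m}{2}\right) = 7 - \frac{11 m}{2}$)
$F{\left(-200 \right)} + d{\left(209,o \right)} = \left(7 - -1100\right) - -1744 = \left(7 + 1100\right) + 1744 = 1107 + 1744 = 2851$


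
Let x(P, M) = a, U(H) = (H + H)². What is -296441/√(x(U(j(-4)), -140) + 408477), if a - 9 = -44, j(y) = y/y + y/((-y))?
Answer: -296441*√408442/408442 ≈ -463.85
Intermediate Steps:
j(y) = 0 (j(y) = 1 + y*(-1/y) = 1 - 1 = 0)
a = -35 (a = 9 - 44 = -35)
U(H) = 4*H² (U(H) = (2*H)² = 4*H²)
x(P, M) = -35
-296441/√(x(U(j(-4)), -140) + 408477) = -296441/√(-35 + 408477) = -296441*√408442/408442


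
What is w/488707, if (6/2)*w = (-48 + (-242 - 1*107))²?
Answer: 397/3693 ≈ 0.10750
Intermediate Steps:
w = 157609/3 (w = (-48 + (-242 - 1*107))²/3 = (-48 + (-242 - 107))²/3 = (-48 - 349)²/3 = (⅓)*(-397)² = (⅓)*157609 = 157609/3 ≈ 52536.)
w/488707 = (157609/3)/488707 = (157609/3)*(1/488707) = 397/3693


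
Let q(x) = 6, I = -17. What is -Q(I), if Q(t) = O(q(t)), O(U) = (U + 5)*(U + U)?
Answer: -132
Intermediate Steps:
O(U) = 2*U*(5 + U) (O(U) = (5 + U)*(2*U) = 2*U*(5 + U))
Q(t) = 132 (Q(t) = 2*6*(5 + 6) = 2*6*11 = 132)
-Q(I) = -1*132 = -132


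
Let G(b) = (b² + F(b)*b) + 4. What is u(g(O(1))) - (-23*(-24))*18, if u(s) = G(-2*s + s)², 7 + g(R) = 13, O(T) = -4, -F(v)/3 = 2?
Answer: -4160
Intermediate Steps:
F(v) = -6 (F(v) = -3*2 = -6)
G(b) = 4 + b² - 6*b (G(b) = (b² - 6*b) + 4 = 4 + b² - 6*b)
g(R) = 6 (g(R) = -7 + 13 = 6)
u(s) = (4 + s² + 6*s)² (u(s) = (4 + (-2*s + s)² - 6*(-2*s + s))² = (4 + (-s)² - (-6)*s)² = (4 + s² + 6*s)²)
u(g(O(1))) - (-23*(-24))*18 = (4 + 6² + 6*6)² - (-23*(-24))*18 = (4 + 36 + 36)² - 552*18 = 76² - 1*9936 = 5776 - 9936 = -4160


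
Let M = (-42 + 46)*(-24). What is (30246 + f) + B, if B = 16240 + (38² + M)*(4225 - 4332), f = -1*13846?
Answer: -111596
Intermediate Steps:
M = -96 (M = 4*(-24) = -96)
f = -13846
B = -127996 (B = 16240 + (38² - 96)*(4225 - 4332) = 16240 + (1444 - 96)*(-107) = 16240 + 1348*(-107) = 16240 - 144236 = -127996)
(30246 + f) + B = (30246 - 13846) - 127996 = 16400 - 127996 = -111596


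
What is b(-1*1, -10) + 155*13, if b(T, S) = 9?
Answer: 2024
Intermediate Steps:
b(-1*1, -10) + 155*13 = 9 + 155*13 = 9 + 2015 = 2024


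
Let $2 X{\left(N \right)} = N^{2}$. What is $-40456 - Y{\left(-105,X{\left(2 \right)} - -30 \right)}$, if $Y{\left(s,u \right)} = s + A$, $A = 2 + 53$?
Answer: $-40406$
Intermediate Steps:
$A = 55$
$X{\left(N \right)} = \frac{N^{2}}{2}$
$Y{\left(s,u \right)} = 55 + s$ ($Y{\left(s,u \right)} = s + 55 = 55 + s$)
$-40456 - Y{\left(-105,X{\left(2 \right)} - -30 \right)} = -40456 - \left(55 - 105\right) = -40456 - -50 = -40456 + 50 = -40406$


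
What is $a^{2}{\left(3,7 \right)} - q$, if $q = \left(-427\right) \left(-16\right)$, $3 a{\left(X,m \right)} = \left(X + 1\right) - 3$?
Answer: $- \frac{61487}{9} \approx -6831.9$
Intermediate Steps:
$a{\left(X,m \right)} = - \frac{2}{3} + \frac{X}{3}$ ($a{\left(X,m \right)} = \frac{\left(X + 1\right) - 3}{3} = \frac{\left(1 + X\right) - 3}{3} = \frac{-2 + X}{3} = - \frac{2}{3} + \frac{X}{3}$)
$q = 6832$
$a^{2}{\left(3,7 \right)} - q = \left(- \frac{2}{3} + \frac{1}{3} \cdot 3\right)^{2} - 6832 = \left(- \frac{2}{3} + 1\right)^{2} - 6832 = \left(\frac{1}{3}\right)^{2} - 6832 = \frac{1}{9} - 6832 = - \frac{61487}{9}$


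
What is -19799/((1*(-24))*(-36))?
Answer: -19799/864 ≈ -22.915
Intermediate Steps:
-19799/((1*(-24))*(-36)) = -19799/((-24*(-36))) = -19799/864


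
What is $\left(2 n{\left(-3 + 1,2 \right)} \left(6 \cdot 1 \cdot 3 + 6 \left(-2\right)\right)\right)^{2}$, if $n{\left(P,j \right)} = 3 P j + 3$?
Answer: $11664$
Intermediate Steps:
$n{\left(P,j \right)} = 3 + 3 P j$ ($n{\left(P,j \right)} = 3 P j + 3 = 3 + 3 P j$)
$\left(2 n{\left(-3 + 1,2 \right)} \left(6 \cdot 1 \cdot 3 + 6 \left(-2\right)\right)\right)^{2} = \left(2 \left(3 + 3 \left(-3 + 1\right) 2\right) \left(6 \cdot 1 \cdot 3 + 6 \left(-2\right)\right)\right)^{2} = \left(2 \left(3 + 3 \left(-2\right) 2\right) \left(6 \cdot 3 - 12\right)\right)^{2} = \left(2 \left(3 - 12\right) \left(18 - 12\right)\right)^{2} = \left(2 \left(-9\right) 6\right)^{2} = \left(\left(-18\right) 6\right)^{2} = \left(-108\right)^{2} = 11664$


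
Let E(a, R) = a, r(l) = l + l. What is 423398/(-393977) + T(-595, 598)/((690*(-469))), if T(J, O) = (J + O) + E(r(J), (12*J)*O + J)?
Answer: -136548176081/127494896970 ≈ -1.0710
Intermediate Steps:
r(l) = 2*l
T(J, O) = O + 3*J (T(J, O) = (J + O) + 2*J = O + 3*J)
423398/(-393977) + T(-595, 598)/((690*(-469))) = 423398/(-393977) + (598 + 3*(-595))/((690*(-469))) = 423398*(-1/393977) + (598 - 1785)/(-323610) = -423398/393977 - 1187*(-1/323610) = -423398/393977 + 1187/323610 = -136548176081/127494896970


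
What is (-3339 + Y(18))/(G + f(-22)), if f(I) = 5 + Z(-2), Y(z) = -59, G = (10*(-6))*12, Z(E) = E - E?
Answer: 3398/715 ≈ 4.7524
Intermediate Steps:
Z(E) = 0
G = -720 (G = -60*12 = -720)
f(I) = 5 (f(I) = 5 + 0 = 5)
(-3339 + Y(18))/(G + f(-22)) = (-3339 - 59)/(-720 + 5) = -3398/(-715) = -3398*(-1/715) = 3398/715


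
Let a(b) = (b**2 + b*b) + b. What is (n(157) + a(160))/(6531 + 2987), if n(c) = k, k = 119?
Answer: 51479/9518 ≈ 5.4086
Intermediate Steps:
n(c) = 119
a(b) = b + 2*b**2 (a(b) = (b**2 + b**2) + b = 2*b**2 + b = b + 2*b**2)
(n(157) + a(160))/(6531 + 2987) = (119 + 160*(1 + 2*160))/(6531 + 2987) = (119 + 160*(1 + 320))/9518 = (119 + 160*321)*(1/9518) = (119 + 51360)*(1/9518) = 51479*(1/9518) = 51479/9518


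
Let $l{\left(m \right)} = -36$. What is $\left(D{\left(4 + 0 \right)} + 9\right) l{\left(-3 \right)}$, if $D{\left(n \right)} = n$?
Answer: $-468$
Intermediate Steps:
$\left(D{\left(4 + 0 \right)} + 9\right) l{\left(-3 \right)} = \left(\left(4 + 0\right) + 9\right) \left(-36\right) = \left(4 + 9\right) \left(-36\right) = 13 \left(-36\right) = -468$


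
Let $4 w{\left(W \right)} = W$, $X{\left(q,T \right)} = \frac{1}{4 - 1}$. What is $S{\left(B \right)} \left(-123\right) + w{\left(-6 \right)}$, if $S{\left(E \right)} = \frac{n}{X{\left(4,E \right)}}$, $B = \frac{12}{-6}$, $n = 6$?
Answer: $- \frac{4431}{2} \approx -2215.5$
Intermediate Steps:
$X{\left(q,T \right)} = \frac{1}{3}$
$w{\left(W \right)} = \frac{W}{4}$
$B = -2$ ($B = 12 \left(- \frac{1}{6}\right) = -2$)
$S{\left(E \right)} = 18$ ($S{\left(E \right)} = 6 \frac{1}{\frac{1}{3}} = 6 \cdot 3 = 18$)
$S{\left(B \right)} \left(-123\right) + w{\left(-6 \right)} = 18 \left(-123\right) + \frac{1}{4} \left(-6\right) = -2214 - \frac{3}{2} = - \frac{4431}{2}$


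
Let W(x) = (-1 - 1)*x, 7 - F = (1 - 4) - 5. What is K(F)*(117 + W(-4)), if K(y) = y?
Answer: 1875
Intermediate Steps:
F = 15 (F = 7 - ((1 - 4) - 5) = 7 - (-3 - 5) = 7 - 1*(-8) = 7 + 8 = 15)
W(x) = -2*x
K(F)*(117 + W(-4)) = 15*(117 - 2*(-4)) = 15*(117 + 8) = 15*125 = 1875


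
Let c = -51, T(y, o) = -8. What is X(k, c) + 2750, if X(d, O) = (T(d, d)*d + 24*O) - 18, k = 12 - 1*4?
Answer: 1444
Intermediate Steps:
k = 8 (k = 12 - 4 = 8)
X(d, O) = -18 - 8*d + 24*O (X(d, O) = (-8*d + 24*O) - 18 = -18 - 8*d + 24*O)
X(k, c) + 2750 = (-18 - 8*8 + 24*(-51)) + 2750 = (-18 - 64 - 1224) + 2750 = -1306 + 2750 = 1444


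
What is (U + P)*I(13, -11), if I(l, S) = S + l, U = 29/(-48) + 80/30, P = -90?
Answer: -1407/8 ≈ -175.88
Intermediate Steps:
U = 33/16 (U = 29*(-1/48) + 80*(1/30) = -29/48 + 8/3 = 33/16 ≈ 2.0625)
(U + P)*I(13, -11) = (33/16 - 90)*(-11 + 13) = -1407/16*2 = -1407/8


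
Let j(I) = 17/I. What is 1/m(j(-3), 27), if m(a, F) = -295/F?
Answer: -27/295 ≈ -0.091525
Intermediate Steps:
1/m(j(-3), 27) = 1/(-295/27) = -27/295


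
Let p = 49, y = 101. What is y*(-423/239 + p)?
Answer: 1140088/239 ≈ 4770.2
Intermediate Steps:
y*(-423/239 + p) = 101*(-423/239 + 49) = 101*(11288/239) = 1140088/239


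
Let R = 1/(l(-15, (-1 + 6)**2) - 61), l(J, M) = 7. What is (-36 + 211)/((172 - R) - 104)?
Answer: 9450/3673 ≈ 2.5728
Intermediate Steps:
R = -1/54 (R = 1/(7 - 61) = 1/(-54) = -1/54 ≈ -0.018519)
(-36 + 211)/((172 - R) - 104) = (-36 + 211)/((172 - 1*(-1/54)) - 104) = 175/((172 + 1/54) - 104) = 175/(9289/54 - 104) = 175/(3673/54) = 175*(54/3673) = 9450/3673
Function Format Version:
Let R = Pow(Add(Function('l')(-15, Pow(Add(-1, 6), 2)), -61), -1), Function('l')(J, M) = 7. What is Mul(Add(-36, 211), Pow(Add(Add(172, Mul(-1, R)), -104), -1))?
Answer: Rational(9450, 3673) ≈ 2.5728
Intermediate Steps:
R = Rational(-1, 54) (R = Pow(Add(7, -61), -1) = Pow(-54, -1) = Rational(-1, 54) ≈ -0.018519)
Mul(Add(-36, 211), Pow(Add(Add(172, Mul(-1, R)), -104), -1)) = Mul(Add(-36, 211), Pow(Add(Add(172, Mul(-1, Rational(-1, 54))), -104), -1)) = Mul(175, Pow(Add(Add(172, Rational(1, 54)), -104), -1)) = Mul(175, Pow(Add(Rational(9289, 54), -104), -1)) = Mul(175, Pow(Rational(3673, 54), -1)) = Mul(175, Rational(54, 3673)) = Rational(9450, 3673)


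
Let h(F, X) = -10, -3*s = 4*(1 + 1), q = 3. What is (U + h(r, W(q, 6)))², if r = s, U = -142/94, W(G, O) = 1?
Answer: 292681/2209 ≈ 132.49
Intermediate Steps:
U = -71/47 (U = -142*1/94 = -71/47 ≈ -1.5106)
s = -8/3 (s = -4*(1 + 1)/3 = -4*2/3 = -⅓*8 = -8/3 ≈ -2.6667)
r = -8/3 ≈ -2.6667
(U + h(r, W(q, 6)))² = (-71/47 - 10)² = (-541/47)² = 292681/2209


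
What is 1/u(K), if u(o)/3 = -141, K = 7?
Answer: -1/423 ≈ -0.0023641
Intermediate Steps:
u(o) = -423 (u(o) = 3*(-141) = -423)
1/u(K) = 1/(-423) = -1/423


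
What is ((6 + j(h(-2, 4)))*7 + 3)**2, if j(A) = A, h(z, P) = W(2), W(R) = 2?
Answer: 3481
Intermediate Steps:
h(z, P) = 2
((6 + j(h(-2, 4)))*7 + 3)**2 = ((6 + 2)*7 + 3)**2 = (8*7 + 3)**2 = (56 + 3)**2 = 59**2 = 3481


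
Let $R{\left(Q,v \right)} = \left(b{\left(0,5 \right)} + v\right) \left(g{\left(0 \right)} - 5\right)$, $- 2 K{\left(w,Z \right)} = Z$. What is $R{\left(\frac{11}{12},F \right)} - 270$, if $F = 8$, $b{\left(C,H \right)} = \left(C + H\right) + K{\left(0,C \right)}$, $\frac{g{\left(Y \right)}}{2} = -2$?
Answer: $-387$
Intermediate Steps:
$g{\left(Y \right)} = -4$ ($g{\left(Y \right)} = 2 \left(-2\right) = -4$)
$K{\left(w,Z \right)} = - \frac{Z}{2}$
$b{\left(C,H \right)} = H + \frac{C}{2}$ ($b{\left(C,H \right)} = \left(C + H\right) - \frac{C}{2} = H + \frac{C}{2}$)
$R{\left(Q,v \right)} = -45 - 9 v$ ($R{\left(Q,v \right)} = \left(\left(5 + \frac{1}{2} \cdot 0\right) + v\right) \left(-4 - 5\right) = \left(\left(5 + 0\right) + v\right) \left(-9\right) = \left(5 + v\right) \left(-9\right) = -45 - 9 v$)
$R{\left(\frac{11}{12},F \right)} - 270 = \left(-45 - 72\right) - 270 = -117 - 270 = -387$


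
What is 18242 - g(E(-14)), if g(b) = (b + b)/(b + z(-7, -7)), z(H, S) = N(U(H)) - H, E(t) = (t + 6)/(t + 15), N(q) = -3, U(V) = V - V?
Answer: 18238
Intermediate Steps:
U(V) = 0
E(t) = (6 + t)/(15 + t)
z(H, S) = -3 - H
g(b) = 2*b/(4 + b) (g(b) = (b + b)/(b + (-3 - 1*(-7))) = (2*b)/(b + (-3 + 7)) = (2*b)/(b + 4) = (2*b)/(4 + b) = 2*b/(4 + b))
18242 - g(E(-14)) = 18242 - 2*(6 - 14)/(15 - 14)/(4 + (6 - 14)/(15 - 14)) = 18242 - 2*-8/1/(4 - 8/1) = 18242 - 2*1*(-8)/(4 + 1*(-8)) = 18242 - 2*(-8)/(4 - 8) = 18242 - 2*(-8)/(-4) = 18242 - 2*(-8)*(-1)/4 = 18242 - 1*4 = 18242 - 4 = 18238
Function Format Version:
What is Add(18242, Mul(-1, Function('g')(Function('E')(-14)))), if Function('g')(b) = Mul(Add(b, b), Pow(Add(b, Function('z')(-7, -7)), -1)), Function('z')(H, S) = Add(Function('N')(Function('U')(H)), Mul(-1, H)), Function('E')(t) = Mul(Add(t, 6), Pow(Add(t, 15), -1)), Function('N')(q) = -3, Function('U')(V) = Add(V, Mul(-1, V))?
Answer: 18238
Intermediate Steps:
Function('U')(V) = 0
Function('E')(t) = Mul(Pow(Add(15, t), -1), Add(6, t)) (Function('E')(t) = Mul(Add(6, t), Pow(Add(15, t), -1)) = Mul(Pow(Add(15, t), -1), Add(6, t)))
Function('z')(H, S) = Add(-3, Mul(-1, H))
Function('g')(b) = Mul(2, b, Pow(Add(4, b), -1)) (Function('g')(b) = Mul(Add(b, b), Pow(Add(b, Add(-3, Mul(-1, -7))), -1)) = Mul(Mul(2, b), Pow(Add(b, Add(-3, 7)), -1)) = Mul(Mul(2, b), Pow(Add(b, 4), -1)) = Mul(Mul(2, b), Pow(Add(4, b), -1)) = Mul(2, b, Pow(Add(4, b), -1)))
Add(18242, Mul(-1, Function('g')(Function('E')(-14)))) = Add(18242, Mul(-1, Mul(2, Mul(Pow(Add(15, -14), -1), Add(6, -14)), Pow(Add(4, Mul(Pow(Add(15, -14), -1), Add(6, -14))), -1)))) = Add(18242, Mul(-1, Mul(2, Mul(Pow(1, -1), -8), Pow(Add(4, Mul(Pow(1, -1), -8)), -1)))) = Add(18242, Mul(-1, Mul(2, Mul(1, -8), Pow(Add(4, Mul(1, -8)), -1)))) = Add(18242, Mul(-1, Mul(2, -8, Pow(Add(4, -8), -1)))) = Add(18242, Mul(-1, Mul(2, -8, Pow(-4, -1)))) = Add(18242, Mul(-1, Mul(2, -8, Rational(-1, 4)))) = Add(18242, Mul(-1, 4)) = Add(18242, -4) = 18238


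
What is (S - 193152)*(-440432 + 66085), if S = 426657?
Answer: -87411896235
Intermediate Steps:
(S - 193152)*(-440432 + 66085) = (426657 - 193152)*(-440432 + 66085) = 233505*(-374347) = -87411896235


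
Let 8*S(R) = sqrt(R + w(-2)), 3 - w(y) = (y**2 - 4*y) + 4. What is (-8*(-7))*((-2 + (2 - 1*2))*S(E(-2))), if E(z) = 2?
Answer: -14*I*sqrt(11) ≈ -46.433*I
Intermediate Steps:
w(y) = -1 - y**2 + 4*y (w(y) = 3 - ((y**2 - 4*y) + 4) = 3 - (4 + y**2 - 4*y) = 3 + (-4 - y**2 + 4*y) = -1 - y**2 + 4*y)
S(R) = sqrt(-13 + R)/8 (S(R) = sqrt(R + (-1 - 1*(-2)**2 + 4*(-2)))/8 = sqrt(R + (-1 - 1*4 - 8))/8 = sqrt(R + (-1 - 4 - 8))/8 = sqrt(R - 13)/8 = sqrt(-13 + R)/8)
(-8*(-7))*((-2 + (2 - 1*2))*S(E(-2))) = (-8*(-7))*((-2 + (2 - 1*2))*(sqrt(-13 + 2)/8)) = 56*((-2 + (2 - 2))*(sqrt(-11)/8)) = 56*((-2 + 0)*((I*sqrt(11))/8)) = 56*(-I*sqrt(11)/4) = -14*I*sqrt(11)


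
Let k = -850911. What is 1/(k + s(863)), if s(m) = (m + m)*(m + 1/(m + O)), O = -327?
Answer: 268/171152899 ≈ 1.5659e-6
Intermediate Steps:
s(m) = 2*m*(m + 1/(-327 + m)) (s(m) = (m + m)*(m + 1/(m - 327)) = (2*m)*(m + 1/(-327 + m)) = 2*m*(m + 1/(-327 + m)))
1/(k + s(863)) = 1/(-850911 + 2*863*(1 + 863² - 327*863)/(-327 + 863)) = 1/(-850911 + 2*863*(1 + 744769 - 282201)/536) = 1/(-850911 + 2*863*(1/536)*462569) = 1/(-850911 + 399197047/268) = 1/(171152899/268) = 268/171152899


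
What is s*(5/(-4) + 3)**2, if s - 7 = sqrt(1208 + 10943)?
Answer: 343/16 + 49*sqrt(12151)/16 ≈ 359.02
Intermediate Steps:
s = 7 + sqrt(12151) (s = 7 + sqrt(1208 + 10943) = 7 + sqrt(12151) ≈ 117.23)
s*(5/(-4) + 3)**2 = (7 + sqrt(12151))*(5/(-4) + 3)**2 = (7 + sqrt(12151))*(5*(-1/4) + 3)**2 = (7 + sqrt(12151))*(-5/4 + 3)**2 = (7 + sqrt(12151))*(7/4)**2 = (7 + sqrt(12151))*(49/16) = 343/16 + 49*sqrt(12151)/16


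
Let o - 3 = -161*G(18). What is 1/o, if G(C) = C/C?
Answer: -1/158 ≈ -0.0063291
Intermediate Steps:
G(C) = 1
o = -158 (o = 3 - 161*1 = 3 - 161 = -158)
1/o = 1/(-158) = -1/158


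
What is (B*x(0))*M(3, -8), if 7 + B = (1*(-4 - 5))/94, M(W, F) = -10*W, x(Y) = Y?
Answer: 0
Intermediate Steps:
B = -667/94 (B = -7 + (1*(-4 - 5))/94 = -7 + (1*(-9))*(1/94) = -7 - 9*1/94 = -7 - 9/94 = -667/94 ≈ -7.0957)
(B*x(0))*M(3, -8) = (-667/94*0)*(-10*3) = 0*(-30) = 0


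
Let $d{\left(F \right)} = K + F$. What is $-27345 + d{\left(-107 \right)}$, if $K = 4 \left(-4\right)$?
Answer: $-27468$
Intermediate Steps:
$K = -16$
$d{\left(F \right)} = -16 + F$
$-27345 + d{\left(-107 \right)} = -27345 - 123 = -27468$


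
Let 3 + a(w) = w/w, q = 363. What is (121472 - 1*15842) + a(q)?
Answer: 105628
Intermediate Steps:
a(w) = -2 (a(w) = -3 + w/w = -3 + 1 = -2)
(121472 - 1*15842) + a(q) = (121472 - 1*15842) - 2 = (121472 - 15842) - 2 = 105630 - 2 = 105628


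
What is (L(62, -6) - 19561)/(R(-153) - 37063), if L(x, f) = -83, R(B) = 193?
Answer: 3274/6145 ≈ 0.53279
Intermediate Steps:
(L(62, -6) - 19561)/(R(-153) - 37063) = (-83 - 19561)/(193 - 37063) = -19644/(-36870) = -19644*(-1/36870) = 3274/6145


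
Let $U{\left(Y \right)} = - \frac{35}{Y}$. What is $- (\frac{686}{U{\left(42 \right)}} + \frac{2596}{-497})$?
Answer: $\frac{2058632}{2485} \approx 828.42$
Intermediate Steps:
$- (\frac{686}{U{\left(42 \right)}} + \frac{2596}{-497}) = - (\frac{686}{\left(-35\right) \frac{1}{42}} + \frac{2596}{-497}) = - (\frac{686}{\left(-35\right) \frac{1}{42}} + 2596 \left(- \frac{1}{497}\right)) = - (\frac{686}{- \frac{5}{6}} - \frac{2596}{497}) = - (686 \left(- \frac{6}{5}\right) - \frac{2596}{497}) = - (- \frac{4116}{5} - \frac{2596}{497}) = \left(-1\right) \left(- \frac{2058632}{2485}\right) = \frac{2058632}{2485}$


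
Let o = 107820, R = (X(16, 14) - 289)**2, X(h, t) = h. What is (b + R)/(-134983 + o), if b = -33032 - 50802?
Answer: 9305/27163 ≈ 0.34256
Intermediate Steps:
R = 74529 (R = (16 - 289)**2 = (-273)**2 = 74529)
b = -83834
(b + R)/(-134983 + o) = (-83834 + 74529)/(-134983 + 107820) = -9305/(-27163) = -9305*(-1/27163) = 9305/27163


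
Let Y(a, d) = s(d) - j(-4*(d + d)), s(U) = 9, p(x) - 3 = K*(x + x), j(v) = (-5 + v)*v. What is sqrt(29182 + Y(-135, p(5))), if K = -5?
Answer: I*sqrt(110305) ≈ 332.12*I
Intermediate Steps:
j(v) = v*(-5 + v)
p(x) = 3 - 10*x (p(x) = 3 - 5*(x + x) = 3 - 10*x)
Y(a, d) = 9 + 8*d*(-5 - 8*d) (Y(a, d) = 9 - (-4*(d + d))*(-5 - 4*(d + d)) = 9 - (-8*d)*(-5 - 8*d) = 9 - (-8)*d*(-5 - 8*d) = 9 + 8*d*(-5 - 8*d))
sqrt(29182 + Y(-135, p(5))) = sqrt(29182 + (9 - 8*(3 - 10*5)*(5 + 8*(3 - 10*5)))) = sqrt(29182 + (9 - 8*(3 - 50)*(5 + 8*(3 - 50)))) = sqrt(29182 + (9 - 8*(-47)*(5 + 8*(-47)))) = sqrt(29182 + (9 - 8*(-47)*(5 - 376))) = sqrt(29182 + (9 - 8*(-47)*(-371))) = sqrt(29182 + (9 - 139496)) = sqrt(29182 - 139487) = sqrt(-110305) = I*sqrt(110305)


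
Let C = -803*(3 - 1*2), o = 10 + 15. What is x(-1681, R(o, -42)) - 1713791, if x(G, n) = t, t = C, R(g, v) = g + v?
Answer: -1714594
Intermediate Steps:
o = 25
C = -803 (C = -803*(3 - 2) = -803*1 = -803)
t = -803
x(G, n) = -803
x(-1681, R(o, -42)) - 1713791 = -803 - 1713791 = -1714594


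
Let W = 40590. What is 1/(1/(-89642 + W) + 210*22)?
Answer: 49052/226620239 ≈ 0.00021645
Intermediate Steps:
1/(1/(-89642 + W) + 210*22) = 1/(1/(-89642 + 40590) + 210*22) = 1/(1/(-49052) + 4620) = 1/(-1/49052 + 4620) = 1/(226620239/49052) = 49052/226620239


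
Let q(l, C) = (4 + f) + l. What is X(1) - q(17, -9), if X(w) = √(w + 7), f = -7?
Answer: -14 + 2*√2 ≈ -11.172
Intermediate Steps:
q(l, C) = -3 + l (q(l, C) = (4 - 7) + l = -3 + l)
X(w) = √(7 + w)
X(1) - q(17, -9) = √(7 + 1) - (-3 + 17) = √8 - 1*14 = 2*√2 - 14 = -14 + 2*√2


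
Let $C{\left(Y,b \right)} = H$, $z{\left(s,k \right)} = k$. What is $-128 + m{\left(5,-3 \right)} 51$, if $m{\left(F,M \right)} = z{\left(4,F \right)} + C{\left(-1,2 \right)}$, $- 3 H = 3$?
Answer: $76$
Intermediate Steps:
$H = -1$ ($H = \left(- \frac{1}{3}\right) 3 = -1$)
$C{\left(Y,b \right)} = -1$
$m{\left(F,M \right)} = -1 + F$ ($m{\left(F,M \right)} = F - 1 = -1 + F$)
$-128 + m{\left(5,-3 \right)} 51 = -128 + \left(-1 + 5\right) 51 = -128 + 4 \cdot 51 = -128 + 204 = 76$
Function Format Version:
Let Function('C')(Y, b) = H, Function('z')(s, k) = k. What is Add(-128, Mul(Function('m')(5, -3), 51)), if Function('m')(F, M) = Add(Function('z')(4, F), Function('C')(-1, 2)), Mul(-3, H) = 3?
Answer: 76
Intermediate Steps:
H = -1 (H = Mul(Rational(-1, 3), 3) = -1)
Function('C')(Y, b) = -1
Function('m')(F, M) = Add(-1, F) (Function('m')(F, M) = Add(F, -1) = Add(-1, F))
Add(-128, Mul(Function('m')(5, -3), 51)) = Add(-128, Mul(Add(-1, 5), 51)) = Add(-128, Mul(4, 51)) = Add(-128, 204) = 76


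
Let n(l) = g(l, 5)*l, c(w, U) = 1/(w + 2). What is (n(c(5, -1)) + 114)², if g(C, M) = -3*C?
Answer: 31169889/2401 ≈ 12982.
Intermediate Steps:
c(w, U) = 1/(2 + w)
n(l) = -3*l² (n(l) = (-3*l)*l = -3*l²)
(n(c(5, -1)) + 114)² = (-3/(2 + 5)² + 114)² = (-3*(1/7)² + 114)² = (-3*(⅐)² + 114)² = (-3*1/49 + 114)² = (-3/49 + 114)² = (5583/49)² = 31169889/2401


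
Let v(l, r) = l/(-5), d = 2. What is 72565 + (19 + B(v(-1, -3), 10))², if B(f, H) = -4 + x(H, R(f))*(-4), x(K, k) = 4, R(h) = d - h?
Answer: 72566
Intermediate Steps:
R(h) = 2 - h
v(l, r) = -l/5 (v(l, r) = l*(-⅕) = -l/5)
B(f, H) = -20 (B(f, H) = -4 + 4*(-4) = -4 - 16 = -20)
72565 + (19 + B(v(-1, -3), 10))² = 72565 + (19 - 20)² = 72565 + (-1)² = 72565 + 1 = 72566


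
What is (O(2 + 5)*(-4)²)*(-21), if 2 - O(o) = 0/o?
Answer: -672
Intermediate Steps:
O(o) = 2 (O(o) = 2 - 0/o = 2 - 1*0 = 2 + 0 = 2)
(O(2 + 5)*(-4)²)*(-21) = (2*(-4)²)*(-21) = (2*16)*(-21) = 32*(-21) = -672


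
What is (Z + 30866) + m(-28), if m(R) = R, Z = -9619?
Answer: 21219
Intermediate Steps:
(Z + 30866) + m(-28) = (-9619 + 30866) - 28 = 21247 - 28 = 21219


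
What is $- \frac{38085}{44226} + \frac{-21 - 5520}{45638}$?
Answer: $- \frac{165264958}{168198849} \approx -0.98256$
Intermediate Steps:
$- \frac{38085}{44226} + \frac{-21 - 5520}{45638} = \left(-38085\right) \frac{1}{44226} + \left(-21 - 5520\right) \frac{1}{45638} = - \frac{12695}{14742} - \frac{5541}{45638} = - \frac{165264958}{168198849}$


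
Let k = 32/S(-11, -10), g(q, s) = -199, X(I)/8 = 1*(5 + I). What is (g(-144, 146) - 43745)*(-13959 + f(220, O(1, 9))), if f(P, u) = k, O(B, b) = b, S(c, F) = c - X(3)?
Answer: 15335826136/25 ≈ 6.1343e+8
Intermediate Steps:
X(I) = 40 + 8*I (X(I) = 8*(1*(5 + I)) = 8*(5 + I) = 40 + 8*I)
S(c, F) = -64 + c (S(c, F) = c - (40 + 8*3) = c - (40 + 24) = c - 1*64 = c - 64 = -64 + c)
k = -32/75 (k = 32/(-64 - 11) = 32/(-75) = 32*(-1/75) = -32/75 ≈ -0.42667)
f(P, u) = -32/75
(g(-144, 146) - 43745)*(-13959 + f(220, O(1, 9))) = (-199 - 43745)*(-13959 - 32/75) = -43944*(-1046957/75) = 15335826136/25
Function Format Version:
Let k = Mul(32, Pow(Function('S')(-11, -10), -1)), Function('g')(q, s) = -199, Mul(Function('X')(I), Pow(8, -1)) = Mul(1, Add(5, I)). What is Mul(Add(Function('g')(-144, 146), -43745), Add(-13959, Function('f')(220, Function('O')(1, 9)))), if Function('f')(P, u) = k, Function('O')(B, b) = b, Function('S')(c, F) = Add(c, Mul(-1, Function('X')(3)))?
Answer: Rational(15335826136, 25) ≈ 6.1343e+8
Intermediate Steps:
Function('X')(I) = Add(40, Mul(8, I)) (Function('X')(I) = Mul(8, Mul(1, Add(5, I))) = Mul(8, Add(5, I)) = Add(40, Mul(8, I)))
Function('S')(c, F) = Add(-64, c) (Function('S')(c, F) = Add(c, Mul(-1, Add(40, Mul(8, 3)))) = Add(c, Mul(-1, Add(40, 24))) = Add(c, Mul(-1, 64)) = Add(c, -64) = Add(-64, c))
k = Rational(-32, 75) (k = Mul(32, Pow(Add(-64, -11), -1)) = Mul(32, Pow(-75, -1)) = Mul(32, Rational(-1, 75)) = Rational(-32, 75) ≈ -0.42667)
Function('f')(P, u) = Rational(-32, 75)
Mul(Add(Function('g')(-144, 146), -43745), Add(-13959, Function('f')(220, Function('O')(1, 9)))) = Mul(Add(-199, -43745), Add(-13959, Rational(-32, 75))) = Mul(-43944, Rational(-1046957, 75)) = Rational(15335826136, 25)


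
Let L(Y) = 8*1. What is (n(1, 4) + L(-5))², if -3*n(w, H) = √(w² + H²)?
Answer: (24 - √17)²/9 ≈ 43.899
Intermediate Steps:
n(w, H) = -√(H² + w²)/3 (n(w, H) = -√(w² + H²)/3 = -√(H² + w²)/3)
L(Y) = 8
(n(1, 4) + L(-5))² = (-√(4² + 1²)/3 + 8)² = (-√(16 + 1)/3 + 8)² = (-√17/3 + 8)² = (8 - √17/3)²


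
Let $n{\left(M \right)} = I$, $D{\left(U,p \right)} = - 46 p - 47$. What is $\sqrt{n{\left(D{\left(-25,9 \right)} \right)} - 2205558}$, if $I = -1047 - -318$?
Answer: $3 i \sqrt{245143} \approx 1485.4 i$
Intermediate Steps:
$D{\left(U,p \right)} = -47 - 46 p$
$I = -729$ ($I = -1047 + 318 = -729$)
$n{\left(M \right)} = -729$
$\sqrt{n{\left(D{\left(-25,9 \right)} \right)} - 2205558} = \sqrt{-729 - 2205558} = \sqrt{-2206287} = 3 i \sqrt{245143}$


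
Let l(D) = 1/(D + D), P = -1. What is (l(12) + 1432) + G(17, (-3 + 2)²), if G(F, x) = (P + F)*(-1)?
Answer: 33985/24 ≈ 1416.0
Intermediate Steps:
G(F, x) = 1 - F (G(F, x) = (-1 + F)*(-1) = 1 - F)
l(D) = 1/(2*D)
(l(12) + 1432) + G(17, (-3 + 2)²) = ((½)/12 + 1432) + (1 - 1*17) = ((½)*(1/12) + 1432) + (1 - 17) = (1/24 + 1432) - 16 = 34369/24 - 16 = 33985/24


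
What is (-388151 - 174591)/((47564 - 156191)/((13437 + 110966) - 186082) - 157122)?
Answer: 34709363818/9691019211 ≈ 3.5816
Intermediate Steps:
(-388151 - 174591)/((47564 - 156191)/((13437 + 110966) - 186082) - 157122) = -562742/(-108627/(124403 - 186082) - 157122) = -562742/(-108627/(-61679) - 157122) = -562742/(-108627*(-1/61679) - 157122) = -562742/(108627/61679 - 157122) = -562742/(-9691019211/61679) = -562742*(-61679/9691019211) = 34709363818/9691019211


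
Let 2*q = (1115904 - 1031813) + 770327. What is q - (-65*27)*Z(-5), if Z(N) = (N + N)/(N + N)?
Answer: 428964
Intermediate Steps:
Z(N) = 1 (Z(N) = (2*N)/((2*N)) = (2*N)*(1/(2*N)) = 1)
q = 427209 (q = ((1115904 - 1031813) + 770327)/2 = (84091 + 770327)/2 = (1/2)*854418 = 427209)
q - (-65*27)*Z(-5) = 427209 - (-65*27) = 427209 - (-1755) = 427209 - 1*(-1755) = 427209 + 1755 = 428964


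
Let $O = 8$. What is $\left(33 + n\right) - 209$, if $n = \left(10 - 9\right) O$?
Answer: $-168$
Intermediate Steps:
$n = 8$ ($n = \left(10 - 9\right) 8 = 1 \cdot 8 = 8$)
$\left(33 + n\right) - 209 = \left(33 + 8\right) - 209 = 41 - 209 = -168$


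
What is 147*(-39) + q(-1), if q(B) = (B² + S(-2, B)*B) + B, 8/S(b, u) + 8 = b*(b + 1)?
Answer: -17195/3 ≈ -5731.7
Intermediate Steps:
S(b, u) = 8/(-8 + b*(1 + b)) (S(b, u) = 8/(-8 + b*(b + 1)) = 8/(-8 + b*(1 + b)))
q(B) = B² - B/3 (q(B) = (B² + (8/(-8 - 2 + (-2)²))*B) + B = (B² + (8/(-8 - 2 + 4))*B) + B = (B² + (8/(-6))*B) + B = (B² + (8*(-⅙))*B) + B = (B² - 4*B/3) + B = B² - B/3)
147*(-39) + q(-1) = 147*(-39) - (-⅓ - 1) = -5733 - 1*(-4/3) = -5733 + 4/3 = -17195/3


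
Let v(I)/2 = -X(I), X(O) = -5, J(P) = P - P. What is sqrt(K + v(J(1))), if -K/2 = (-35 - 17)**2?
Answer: I*sqrt(5398) ≈ 73.471*I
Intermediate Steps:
J(P) = 0
K = -5408 (K = -2*(-35 - 17)**2 = -2*(-52)**2 = -2*2704 = -5408)
v(I) = 10 (v(I) = 2*(-1*(-5)) = 2*5 = 10)
sqrt(K + v(J(1))) = sqrt(-5408 + 10) = sqrt(-5398) = I*sqrt(5398)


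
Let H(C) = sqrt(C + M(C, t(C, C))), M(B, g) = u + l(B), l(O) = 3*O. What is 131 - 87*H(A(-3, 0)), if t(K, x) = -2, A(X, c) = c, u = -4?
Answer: 131 - 174*I ≈ 131.0 - 174.0*I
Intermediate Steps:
M(B, g) = -4 + 3*B
H(C) = sqrt(-4 + 4*C) (H(C) = sqrt(C + (-4 + 3*C)) = sqrt(-4 + 4*C))
131 - 87*H(A(-3, 0)) = 131 - 174*sqrt(-1 + 0) = 131 - 174*sqrt(-1) = 131 - 174*I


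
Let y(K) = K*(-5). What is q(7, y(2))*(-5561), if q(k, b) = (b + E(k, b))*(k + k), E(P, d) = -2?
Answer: 934248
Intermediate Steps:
y(K) = -5*K
q(k, b) = 2*k*(-2 + b) (q(k, b) = (b - 2)*(k + k) = (-2 + b)*(2*k) = 2*k*(-2 + b))
q(7, y(2))*(-5561) = (2*7*(-2 - 5*2))*(-5561) = (2*7*(-2 - 10))*(-5561) = (2*7*(-12))*(-5561) = -168*(-5561) = 934248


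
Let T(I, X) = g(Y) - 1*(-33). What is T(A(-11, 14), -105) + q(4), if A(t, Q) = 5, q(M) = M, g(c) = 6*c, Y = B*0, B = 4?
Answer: 37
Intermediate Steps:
Y = 0 (Y = 4*0 = 0)
T(I, X) = 33 (T(I, X) = 6*0 - 1*(-33) = 0 + 33 = 33)
T(A(-11, 14), -105) + q(4) = 33 + 4 = 37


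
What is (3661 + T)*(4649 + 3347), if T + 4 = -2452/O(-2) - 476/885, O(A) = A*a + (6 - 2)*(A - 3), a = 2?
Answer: 8865928818/295 ≈ 3.0054e+7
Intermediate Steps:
O(A) = -12 + 6*A (O(A) = A*2 + (6 - 2)*(A - 3) = 2*A + 4*(-3 + A) = 2*A + (-12 + 4*A) = -12 + 6*A)
T = 57601/590 (T = -4 + (-2452/(-12 + 6*(-2)) - 476/885) = -4 + (-2452/(-12 - 12) - 476*1/885) = -4 + (-2452/(-24) - 476/885) = -4 + (-2452*(-1/24) - 476/885) = -4 + (613/6 - 476/885) = -4 + 59961/590 = 57601/590 ≈ 97.629)
(3661 + T)*(4649 + 3347) = (3661 + 57601/590)*(4649 + 3347) = (2217591/590)*7996 = 8865928818/295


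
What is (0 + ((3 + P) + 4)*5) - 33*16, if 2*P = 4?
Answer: -483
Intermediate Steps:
P = 2 (P = (½)*4 = 2)
(0 + ((3 + P) + 4)*5) - 33*16 = (0 + ((3 + 2) + 4)*5) - 33*16 = (0 + (5 + 4)*5) - 528 = (0 + 9*5) - 528 = (0 + 45) - 528 = 45 - 528 = -483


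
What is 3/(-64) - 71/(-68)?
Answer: 1085/1088 ≈ 0.99724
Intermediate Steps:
3/(-64) - 71/(-68) = 3*(-1/64) - 71*(-1/68) = -3/64 + 71/68 = 1085/1088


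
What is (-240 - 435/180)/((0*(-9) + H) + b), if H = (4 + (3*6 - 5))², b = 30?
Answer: -2909/3828 ≈ -0.75993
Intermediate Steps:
H = 289 (H = (4 + (18 - 5))² = (4 + 13)² = 17² = 289)
(-240 - 435/180)/((0*(-9) + H) + b) = (-240 - 435/180)/((0*(-9) + 289) + 30) = (-240 - 435*1/180)/((0 + 289) + 30) = (-240 - 29/12)/(289 + 30) = -2909/12/319 = -2909/12*1/319 = -2909/3828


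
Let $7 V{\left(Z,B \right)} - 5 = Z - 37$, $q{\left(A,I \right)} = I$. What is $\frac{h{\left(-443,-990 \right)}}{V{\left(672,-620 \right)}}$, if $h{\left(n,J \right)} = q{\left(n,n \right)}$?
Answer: $- \frac{3101}{640} \approx -4.8453$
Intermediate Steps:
$V{\left(Z,B \right)} = - \frac{32}{7} + \frac{Z}{7}$ ($V{\left(Z,B \right)} = \frac{5}{7} + \frac{Z - 37}{7} = \frac{5}{7} + \frac{-37 + Z}{7} = \frac{5}{7} + \left(- \frac{37}{7} + \frac{Z}{7}\right) = - \frac{32}{7} + \frac{Z}{7}$)
$h{\left(n,J \right)} = n$
$\frac{h{\left(-443,-990 \right)}}{V{\left(672,-620 \right)}} = - \frac{443}{- \frac{32}{7} + \frac{1}{7} \cdot 672} = - \frac{443}{- \frac{32}{7} + 96} = - \frac{443}{\frac{640}{7}} = \left(-443\right) \frac{7}{640} = - \frac{3101}{640}$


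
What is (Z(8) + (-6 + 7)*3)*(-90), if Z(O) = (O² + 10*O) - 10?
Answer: -12330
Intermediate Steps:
Z(O) = -10 + O² + 10*O
(Z(8) + (-6 + 7)*3)*(-90) = ((-10 + 8² + 10*8) + (-6 + 7)*3)*(-90) = ((-10 + 64 + 80) + 1*3)*(-90) = (134 + 3)*(-90) = 137*(-90) = -12330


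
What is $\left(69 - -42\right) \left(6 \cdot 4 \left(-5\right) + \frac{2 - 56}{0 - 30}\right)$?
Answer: $- \frac{65601}{5} \approx -13120.0$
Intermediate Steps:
$\left(69 - -42\right) \left(6 \cdot 4 \left(-5\right) + \frac{2 - 56}{0 - 30}\right) = \left(69 + 42\right) \left(24 \left(-5\right) - \frac{54}{-30}\right) = 111 \left(-120 - - \frac{9}{5}\right) = 111 \left(-120 + \frac{9}{5}\right) = 111 \left(- \frac{591}{5}\right) = - \frac{65601}{5}$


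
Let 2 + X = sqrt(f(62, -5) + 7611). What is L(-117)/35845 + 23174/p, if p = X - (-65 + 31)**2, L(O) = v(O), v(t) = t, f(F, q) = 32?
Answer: -962074209297/47792891245 - 23174*sqrt(7643)/1333321 ≈ -21.650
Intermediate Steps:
X = -2 + sqrt(7643) (X = -2 + sqrt(32 + 7611) = -2 + sqrt(7643) ≈ 85.424)
L(O) = O
p = -1158 + sqrt(7643) (p = (-2 + sqrt(7643)) - (-65 + 31)**2 = (-2 + sqrt(7643)) - 1*(-34)**2 = (-2 + sqrt(7643)) - 1*1156 = (-2 + sqrt(7643)) - 1156 = -1158 + sqrt(7643) ≈ -1070.6)
L(-117)/35845 + 23174/p = -117/35845 + 23174/(-1158 + sqrt(7643))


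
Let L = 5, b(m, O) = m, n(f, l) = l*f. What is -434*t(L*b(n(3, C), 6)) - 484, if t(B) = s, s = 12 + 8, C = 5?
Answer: -9164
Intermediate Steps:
n(f, l) = f*l
s = 20
t(B) = 20
-434*t(L*b(n(3, C), 6)) - 484 = -434*20 - 484 = -8680 - 484 = -9164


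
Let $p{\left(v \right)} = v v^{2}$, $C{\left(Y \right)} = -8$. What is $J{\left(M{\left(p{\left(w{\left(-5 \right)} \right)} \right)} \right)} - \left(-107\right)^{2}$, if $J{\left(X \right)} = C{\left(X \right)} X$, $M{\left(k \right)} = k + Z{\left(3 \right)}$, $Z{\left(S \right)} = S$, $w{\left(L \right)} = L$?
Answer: $-10473$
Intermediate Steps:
$p{\left(v \right)} = v^{3}$
$M{\left(k \right)} = 3 + k$ ($M{\left(k \right)} = k + 3 = 3 + k$)
$J{\left(X \right)} = - 8 X$
$J{\left(M{\left(p{\left(w{\left(-5 \right)} \right)} \right)} \right)} - \left(-107\right)^{2} = - 8 \left(3 + \left(-5\right)^{3}\right) - \left(-107\right)^{2} = - 8 \left(3 - 125\right) - 11449 = \left(-8\right) \left(-122\right) - 11449 = 976 - 11449 = -10473$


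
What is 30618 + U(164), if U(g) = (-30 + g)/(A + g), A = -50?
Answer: 1745293/57 ≈ 30619.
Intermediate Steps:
U(g) = (-30 + g)/(-50 + g)
30618 + U(164) = 30618 + (-30 + 164)/(-50 + 164) = 30618 + 134/114 = 30618 + (1/114)*134 = 30618 + 67/57 = 1745293/57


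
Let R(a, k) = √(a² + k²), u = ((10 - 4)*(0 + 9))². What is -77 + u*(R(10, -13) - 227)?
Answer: -662009 + 2916*√269 ≈ -6.1418e+5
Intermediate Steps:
u = 2916 (u = (6*9)² = 54² = 2916)
-77 + u*(R(10, -13) - 227) = -77 + 2916*(√(10² + (-13)²) - 227) = -77 + 2916*(√(100 + 169) - 227) = -77 + 2916*(√269 - 227) = -77 + 2916*(-227 + √269) = -77 + (-661932 + 2916*√269) = -662009 + 2916*√269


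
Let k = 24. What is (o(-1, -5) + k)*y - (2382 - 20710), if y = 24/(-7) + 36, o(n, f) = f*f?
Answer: 19924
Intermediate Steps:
o(n, f) = f²
y = 228/7 (y = 24*(-⅐) + 36 = -24/7 + 36 = 228/7 ≈ 32.571)
(o(-1, -5) + k)*y - (2382 - 20710) = ((-5)² + 24)*(228/7) - (2382 - 20710) = (25 + 24)*(228/7) - 1*(-18328) = 49*(228/7) + 18328 = 1596 + 18328 = 19924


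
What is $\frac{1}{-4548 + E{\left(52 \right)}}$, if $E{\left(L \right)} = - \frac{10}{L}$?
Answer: $- \frac{26}{118253} \approx -0.00021987$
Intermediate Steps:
$\frac{1}{-4548 + E{\left(52 \right)}} = \frac{1}{-4548 - \frac{10}{52}} = \frac{1}{-4548 - \frac{5}{26}} = \frac{1}{- \frac{118253}{26}} = - \frac{26}{118253}$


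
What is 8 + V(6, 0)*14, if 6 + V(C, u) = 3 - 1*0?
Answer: -34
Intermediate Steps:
V(C, u) = -3 (V(C, u) = -6 + (3 - 1*0) = -6 + (3 + 0) = -6 + 3 = -3)
8 + V(6, 0)*14 = 8 - 3*14 = 8 - 42 = -34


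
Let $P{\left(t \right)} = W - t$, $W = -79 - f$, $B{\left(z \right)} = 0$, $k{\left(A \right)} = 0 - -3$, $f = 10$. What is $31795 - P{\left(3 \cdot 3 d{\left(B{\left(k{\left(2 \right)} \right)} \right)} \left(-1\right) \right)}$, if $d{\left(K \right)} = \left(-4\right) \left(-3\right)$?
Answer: $31776$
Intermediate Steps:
$k{\left(A \right)} = 3$ ($k{\left(A \right)} = 0 + 3 = 3$)
$W = -89$ ($W = -79 - 10 = -89$)
$d{\left(K \right)} = 12$
$P{\left(t \right)} = -89 - t$
$31795 - P{\left(3 \cdot 3 d{\left(B{\left(k{\left(2 \right)} \right)} \right)} \left(-1\right) \right)} = 31795 - \left(-89 - 3 \cdot 3 \cdot 12 \left(-1\right)\right) = 31795 - \left(-89 - 3 \cdot 36 \left(-1\right)\right) = 31795 - \left(-89 - 108 \left(-1\right)\right) = 31795 - \left(-89 - -108\right) = 31795 - \left(-89 + 108\right) = 31795 - 19 = 31776$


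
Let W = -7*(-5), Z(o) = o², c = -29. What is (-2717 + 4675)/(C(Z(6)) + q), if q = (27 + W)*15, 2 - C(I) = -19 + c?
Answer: 979/490 ≈ 1.9980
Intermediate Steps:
W = 35
C(I) = 50 (C(I) = 2 - (-19 - 29) = 2 - 1*(-48) = 2 + 48 = 50)
q = 930 (q = (27 + 35)*15 = 62*15 = 930)
(-2717 + 4675)/(C(Z(6)) + q) = (-2717 + 4675)/(50 + 930) = 1958/980 = 1958*(1/980) = 979/490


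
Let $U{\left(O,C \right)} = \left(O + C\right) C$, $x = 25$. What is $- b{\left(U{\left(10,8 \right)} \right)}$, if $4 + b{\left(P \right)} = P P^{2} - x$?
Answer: $-2985955$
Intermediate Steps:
$U{\left(O,C \right)} = C \left(C + O\right)$ ($U{\left(O,C \right)} = \left(C + O\right) C = C \left(C + O\right)$)
$b{\left(P \right)} = -29 + P^{3}$ ($b{\left(P \right)} = -4 + \left(P P^{2} - 25\right) = -4 + \left(P^{3} - 25\right) = -4 + \left(-25 + P^{3}\right) = -29 + P^{3}$)
$- b{\left(U{\left(10,8 \right)} \right)} = - (-29 + \left(8 \left(8 + 10\right)\right)^{3}) = - (-29 + \left(8 \cdot 18\right)^{3}) = - (-29 + 144^{3}) = - (-29 + 2985984) = \left(-1\right) 2985955 = -2985955$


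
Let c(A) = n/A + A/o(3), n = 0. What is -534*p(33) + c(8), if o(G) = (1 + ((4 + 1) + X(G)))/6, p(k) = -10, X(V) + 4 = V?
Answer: 26748/5 ≈ 5349.6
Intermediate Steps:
X(V) = -4 + V
o(G) = ⅓ + G/6 (o(G) = (1 + ((4 + 1) + (-4 + G)))/6 = (1 + (5 + (-4 + G)))*(⅙) = (1 + (1 + G))*(⅙) = (2 + G)*(⅙) = ⅓ + G/6)
c(A) = 6*A/5 (c(A) = 0/A + A/(⅓ + (⅙)*3) = 0 + A/(⅓ + ½) = 0 + A/(⅚) = 0 + A*(6/5) = 0 + 6*A/5 = 6*A/5)
-534*p(33) + c(8) = -534*(-10) + (6/5)*8 = 5340 + 48/5 = 26748/5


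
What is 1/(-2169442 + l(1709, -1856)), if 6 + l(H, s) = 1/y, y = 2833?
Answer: -2833/6146046183 ≈ -4.6095e-7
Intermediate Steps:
l(H, s) = -16997/2833 (l(H, s) = -6 + 1/2833 = -16997/2833)
1/(-2169442 + l(1709, -1856)) = 1/(-2169442 - 16997/2833) = 1/(-6146046183/2833) = -2833/6146046183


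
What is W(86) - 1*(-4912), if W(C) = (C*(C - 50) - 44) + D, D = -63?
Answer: 7901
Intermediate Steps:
W(C) = -107 + C*(-50 + C) (W(C) = (C*(C - 50) - 44) - 63 = (C*(-50 + C) - 44) - 63 = (-44 + C*(-50 + C)) - 63 = -107 + C*(-50 + C))
W(86) - 1*(-4912) = (-107 + 86² - 50*86) - 1*(-4912) = (-107 + 7396 - 4300) + 4912 = 2989 + 4912 = 7901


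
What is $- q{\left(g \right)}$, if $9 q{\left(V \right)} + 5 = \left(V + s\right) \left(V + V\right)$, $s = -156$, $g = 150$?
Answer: $\frac{1805}{9} \approx 200.56$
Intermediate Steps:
$q{\left(V \right)} = - \frac{5}{9} + \frac{2 V \left(-156 + V\right)}{9}$ ($q{\left(V \right)} = - \frac{5}{9} + \frac{\left(V - 156\right) \left(V + V\right)}{9} = - \frac{5}{9} + \frac{\left(-156 + V\right) 2 V}{9} = - \frac{5}{9} + \frac{2 V \left(-156 + V\right)}{9}$)
$- q{\left(g \right)} = - (- \frac{5}{9} - 5200 + \frac{2 \cdot 150^{2}}{9}) = - (- \frac{5}{9} - 5200 + \frac{2}{9} \cdot 22500) = - (- \frac{5}{9} - 5200 + 5000) = \left(-1\right) \left(- \frac{1805}{9}\right) = \frac{1805}{9}$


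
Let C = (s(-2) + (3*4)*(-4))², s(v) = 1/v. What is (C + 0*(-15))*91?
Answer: 856219/4 ≈ 2.1405e+5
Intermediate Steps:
C = 9409/4 (C = (1/(-2) + (3*4)*(-4))² = (-½ + 12*(-4))² = (-½ - 48)² = (-97/2)² = 9409/4 ≈ 2352.3)
(C + 0*(-15))*91 = (9409/4 + 0*(-15))*91 = (9409/4 + 0)*91 = (9409/4)*91 = 856219/4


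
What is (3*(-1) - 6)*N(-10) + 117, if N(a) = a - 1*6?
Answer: 261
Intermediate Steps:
N(a) = -6 + a (N(a) = a - 6 = -6 + a)
(3*(-1) - 6)*N(-10) + 117 = (3*(-1) - 6)*(-6 - 10) + 117 = (-3 - 6)*(-16) + 117 = -9*(-16) + 117 = 144 + 117 = 261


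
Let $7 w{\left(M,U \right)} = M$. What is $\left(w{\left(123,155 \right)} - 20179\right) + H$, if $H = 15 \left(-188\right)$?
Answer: $- \frac{160870}{7} \approx -22981.0$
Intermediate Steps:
$w{\left(M,U \right)} = \frac{M}{7}$
$H = -2820$
$\left(w{\left(123,155 \right)} - 20179\right) + H = \left(\frac{1}{7} \cdot 123 - 20179\right) - 2820 = \left(\frac{123}{7} - 20179\right) - 2820 = - \frac{141130}{7} - 2820 = - \frac{160870}{7}$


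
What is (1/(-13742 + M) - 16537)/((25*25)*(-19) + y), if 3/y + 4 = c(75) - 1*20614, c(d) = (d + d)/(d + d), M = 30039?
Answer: 2778176706048/1994971815383 ≈ 1.3926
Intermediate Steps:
c(d) = 1 (c(d) = (2*d)/((2*d)) = (2*d)*(1/(2*d)) = 1)
y = -3/20617 (y = 3/(-4 + (1 - 1*20614)) = 3/(-4 + (1 - 20614)) = 3/(-4 - 20613) = 3/(-20617) = 3*(-1/20617) = -3/20617 ≈ -0.00014551)
(1/(-13742 + M) - 16537)/((25*25)*(-19) + y) = (1/(-13742 + 30039) - 16537)/((25*25)*(-19) - 3/20617) = (1/16297 - 16537)/(625*(-19) - 3/20617) = (1/16297 - 16537)/(-11875 - 3/20617) = -269503488/(16297*(-244826878/20617)) = -269503488/16297*(-20617/244826878) = 2778176706048/1994971815383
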